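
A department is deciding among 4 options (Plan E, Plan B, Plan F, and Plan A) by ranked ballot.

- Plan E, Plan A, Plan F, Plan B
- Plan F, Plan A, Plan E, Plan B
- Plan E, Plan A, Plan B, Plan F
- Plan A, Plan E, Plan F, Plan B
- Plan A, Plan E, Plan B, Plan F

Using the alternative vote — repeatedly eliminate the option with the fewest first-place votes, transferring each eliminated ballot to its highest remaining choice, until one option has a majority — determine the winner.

Round 1: Plan E 2, Plan A 2, Plan F 1, Plan B 0. Plan B has the fewest and is eliminated.
Round 2: Plan E 2, Plan A 2, Plan F 1. Plan F has the fewest and is eliminated.
Round 3: Plan A 3, Plan E 2. Plan A has a majority.

Plan A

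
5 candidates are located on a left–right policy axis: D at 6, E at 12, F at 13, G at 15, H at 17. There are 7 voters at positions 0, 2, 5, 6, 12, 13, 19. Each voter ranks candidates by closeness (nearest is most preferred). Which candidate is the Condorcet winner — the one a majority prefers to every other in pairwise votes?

With single-peaked preferences on a line, the Condorcet winner is the candidate closest to the median voter.
The median voter (position 6) is closest to D at 6.
Check: D vs G — voters closer to D: 4 of 7.

D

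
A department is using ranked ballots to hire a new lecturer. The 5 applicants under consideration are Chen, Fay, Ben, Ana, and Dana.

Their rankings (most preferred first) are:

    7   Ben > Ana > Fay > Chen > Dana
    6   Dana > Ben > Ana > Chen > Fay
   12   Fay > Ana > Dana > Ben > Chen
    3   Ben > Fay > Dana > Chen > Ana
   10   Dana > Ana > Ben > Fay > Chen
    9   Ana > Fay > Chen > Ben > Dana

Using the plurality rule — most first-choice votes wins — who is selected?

First-place vote totals:
  Chen: 0
  Fay: 12
  Ben: 10
  Ana: 9
  Dana: 16
Dana has the most first-place votes.

Dana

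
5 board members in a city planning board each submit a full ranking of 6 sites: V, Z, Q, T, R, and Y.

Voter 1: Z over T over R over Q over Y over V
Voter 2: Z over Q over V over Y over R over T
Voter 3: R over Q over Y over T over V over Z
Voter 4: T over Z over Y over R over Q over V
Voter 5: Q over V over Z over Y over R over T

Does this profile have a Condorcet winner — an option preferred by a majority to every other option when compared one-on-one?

Head-to-head results (5 voters total):
V vs Z: Z wins 3–2.
V vs Q: Q wins 5–0.
V vs T: T wins 3–2.
V vs R: R wins 3–2.
V vs Y: Y wins 3–2.
Z vs Q: Z wins 3–2.
Z vs T: Z wins 3–2.
Z vs R: Z wins 4–1.
Z vs Y: Z wins 4–1.
Q vs T: Q wins 3–2.
Q vs R: R wins 3–2.
Q vs Y: Q wins 4–1.
T vs R: R wins 3–2.
T vs Y: Y wins 3–2.
R vs Y: Y wins 3–2.
Z beats each rival — V (3–2), Q (3–2), T (3–2), R (4–1), Y (4–1) — so Z is the Condorcet winner.

Yes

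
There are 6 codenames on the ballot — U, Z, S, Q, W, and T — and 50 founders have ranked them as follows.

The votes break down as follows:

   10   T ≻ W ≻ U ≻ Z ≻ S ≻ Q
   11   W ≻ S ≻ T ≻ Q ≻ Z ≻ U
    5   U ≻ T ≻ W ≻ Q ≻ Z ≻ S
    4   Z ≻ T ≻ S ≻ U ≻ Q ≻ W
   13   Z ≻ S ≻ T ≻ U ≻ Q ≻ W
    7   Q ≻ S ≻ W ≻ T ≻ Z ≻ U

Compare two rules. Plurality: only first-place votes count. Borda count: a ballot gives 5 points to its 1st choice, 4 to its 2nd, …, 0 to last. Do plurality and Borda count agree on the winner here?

Plurality first-place counts: U 5, Z 17, S 0, Q 7, W 11, T 10 → Z.
Borda totals: U 89, Z 128, S 146, Q 84, W 131, T 172 → T.
The two rules disagree: plurality picks Z, Borda picks T.

No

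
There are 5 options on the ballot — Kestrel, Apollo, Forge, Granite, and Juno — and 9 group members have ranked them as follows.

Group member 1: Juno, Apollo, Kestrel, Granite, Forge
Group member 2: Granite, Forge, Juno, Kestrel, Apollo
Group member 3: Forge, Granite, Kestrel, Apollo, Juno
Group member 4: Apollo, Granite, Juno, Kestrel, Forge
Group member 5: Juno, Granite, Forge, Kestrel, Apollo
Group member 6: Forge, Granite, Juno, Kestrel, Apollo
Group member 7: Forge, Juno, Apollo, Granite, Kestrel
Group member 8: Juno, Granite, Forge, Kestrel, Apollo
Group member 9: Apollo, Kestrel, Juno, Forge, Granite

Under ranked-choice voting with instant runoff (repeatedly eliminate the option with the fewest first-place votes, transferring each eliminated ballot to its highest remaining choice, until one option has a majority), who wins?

Juno

Round 1: Forge 3, Juno 3, Apollo 2, Granite 1, Kestrel 0. Kestrel has the fewest and is eliminated.
Round 2: Forge 3, Juno 3, Apollo 2, Granite 1. Granite has the fewest and is eliminated.
Round 3: Forge 4, Juno 3, Apollo 2. Apollo has the fewest and is eliminated.
Round 4: Juno 5, Forge 4. Juno has a majority.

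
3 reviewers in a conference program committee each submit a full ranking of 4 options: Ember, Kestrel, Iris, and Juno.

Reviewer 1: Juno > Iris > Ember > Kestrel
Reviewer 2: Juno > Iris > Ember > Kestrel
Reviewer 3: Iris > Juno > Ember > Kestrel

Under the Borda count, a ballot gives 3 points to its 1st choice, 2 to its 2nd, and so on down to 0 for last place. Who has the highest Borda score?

Borda scores:
  Ember: 1 + 1 + 1 = 3
  Kestrel: 0 + 0 + 0 = 0
  Iris: 2 + 2 + 3 = 7
  Juno: 3 + 3 + 2 = 8
Juno has the highest total.

Juno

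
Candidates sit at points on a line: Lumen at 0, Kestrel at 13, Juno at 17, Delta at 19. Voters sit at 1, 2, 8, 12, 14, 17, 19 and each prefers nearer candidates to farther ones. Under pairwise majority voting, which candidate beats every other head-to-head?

With single-peaked preferences on a line, the Condorcet winner is the candidate closest to the median voter.
The median voter (position 12) is closest to Kestrel at 13.
Check: Kestrel vs Lumen — voters closer to Kestrel: 5 of 7.

Kestrel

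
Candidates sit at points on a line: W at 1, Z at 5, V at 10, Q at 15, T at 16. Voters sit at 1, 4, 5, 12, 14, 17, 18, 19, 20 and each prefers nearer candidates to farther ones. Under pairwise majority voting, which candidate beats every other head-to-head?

Q

With single-peaked preferences on a line, the Condorcet winner is the candidate closest to the median voter.
The median voter (position 14) is closest to Q at 15.
Check: Q vs V — voters closer to Q: 5 of 9.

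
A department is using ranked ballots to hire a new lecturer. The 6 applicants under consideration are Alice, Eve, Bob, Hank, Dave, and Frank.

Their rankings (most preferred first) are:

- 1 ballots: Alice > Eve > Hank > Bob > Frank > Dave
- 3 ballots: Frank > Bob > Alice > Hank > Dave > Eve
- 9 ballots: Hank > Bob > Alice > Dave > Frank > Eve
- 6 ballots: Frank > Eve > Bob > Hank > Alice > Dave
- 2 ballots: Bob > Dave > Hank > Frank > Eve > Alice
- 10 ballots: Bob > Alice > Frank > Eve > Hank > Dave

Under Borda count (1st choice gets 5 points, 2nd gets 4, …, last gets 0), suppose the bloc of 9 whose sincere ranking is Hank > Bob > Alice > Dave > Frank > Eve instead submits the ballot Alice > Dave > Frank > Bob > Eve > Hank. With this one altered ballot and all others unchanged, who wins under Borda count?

Borda totals with the altered ballot: Alice 105, Eve 59, Bob 110, Hank 37, Dave 47, Frank 107.
The winner is unchanged: still Bob.

Bob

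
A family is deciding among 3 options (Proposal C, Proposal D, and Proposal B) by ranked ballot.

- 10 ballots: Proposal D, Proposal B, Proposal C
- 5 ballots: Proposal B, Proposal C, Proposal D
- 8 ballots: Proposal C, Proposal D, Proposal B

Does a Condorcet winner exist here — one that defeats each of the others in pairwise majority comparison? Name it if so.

Head-to-head results (23 voters total):
Proposal C vs Proposal D: Proposal C wins 13–10.
Proposal C vs Proposal B: Proposal B wins 15–8.
Proposal D vs Proposal B: Proposal D wins 18–5.
No candidate beats all others: Proposal C beats Proposal D beats Proposal B beats Proposal C, a majority cycle.

There is no Condorcet winner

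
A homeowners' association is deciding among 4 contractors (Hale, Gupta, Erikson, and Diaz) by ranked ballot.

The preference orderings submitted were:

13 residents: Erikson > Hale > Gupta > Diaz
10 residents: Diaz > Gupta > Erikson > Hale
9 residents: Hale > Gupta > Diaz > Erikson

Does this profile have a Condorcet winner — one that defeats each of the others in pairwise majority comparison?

No

Head-to-head results (32 voters total):
Hale vs Gupta: Hale wins 22–10.
Hale vs Erikson: Erikson wins 23–9.
Hale vs Diaz: Hale wins 22–10.
Gupta vs Erikson: Gupta wins 19–13.
Gupta vs Diaz: Gupta wins 22–10.
Erikson vs Diaz: Diaz wins 19–13.
No candidate beats all others: Hale beats Gupta beats Erikson beats Hale, a majority cycle.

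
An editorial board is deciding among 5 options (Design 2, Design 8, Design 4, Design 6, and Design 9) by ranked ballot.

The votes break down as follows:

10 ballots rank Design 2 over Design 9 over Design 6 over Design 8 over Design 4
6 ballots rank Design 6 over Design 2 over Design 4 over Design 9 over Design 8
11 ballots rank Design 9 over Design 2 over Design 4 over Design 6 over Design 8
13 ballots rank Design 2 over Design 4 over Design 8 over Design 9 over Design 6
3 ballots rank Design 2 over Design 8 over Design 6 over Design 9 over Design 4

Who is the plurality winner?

Design 2

First-place vote totals:
  Design 2: 26
  Design 8: 0
  Design 4: 0
  Design 6: 6
  Design 9: 11
Design 2 has the most first-place votes.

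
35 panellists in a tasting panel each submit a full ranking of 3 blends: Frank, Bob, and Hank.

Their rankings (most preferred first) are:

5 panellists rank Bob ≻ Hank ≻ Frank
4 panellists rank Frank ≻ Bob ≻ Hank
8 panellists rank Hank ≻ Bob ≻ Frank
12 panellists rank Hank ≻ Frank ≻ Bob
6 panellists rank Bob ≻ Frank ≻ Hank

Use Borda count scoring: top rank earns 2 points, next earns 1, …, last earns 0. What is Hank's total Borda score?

45

Borda scores:
  Frank: 5·0 + 4·2 + 8·0 + 12·1 + 6·1 = 26
  Bob: 5·2 + 4·1 + 8·1 + 12·0 + 6·2 = 34
  Hank: 5·1 + 4·0 + 8·2 + 12·2 + 6·0 = 45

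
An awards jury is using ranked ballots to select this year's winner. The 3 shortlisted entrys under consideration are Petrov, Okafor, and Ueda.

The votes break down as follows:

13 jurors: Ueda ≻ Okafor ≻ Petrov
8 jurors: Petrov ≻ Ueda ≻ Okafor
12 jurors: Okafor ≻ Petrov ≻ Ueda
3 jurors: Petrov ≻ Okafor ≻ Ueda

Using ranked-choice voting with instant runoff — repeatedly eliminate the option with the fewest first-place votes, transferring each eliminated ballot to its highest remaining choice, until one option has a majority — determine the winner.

Round 1: Ueda 13, Okafor 12, Petrov 11. Petrov has the fewest and is eliminated.
Round 2: Ueda 21, Okafor 15. Ueda has a majority.

Ueda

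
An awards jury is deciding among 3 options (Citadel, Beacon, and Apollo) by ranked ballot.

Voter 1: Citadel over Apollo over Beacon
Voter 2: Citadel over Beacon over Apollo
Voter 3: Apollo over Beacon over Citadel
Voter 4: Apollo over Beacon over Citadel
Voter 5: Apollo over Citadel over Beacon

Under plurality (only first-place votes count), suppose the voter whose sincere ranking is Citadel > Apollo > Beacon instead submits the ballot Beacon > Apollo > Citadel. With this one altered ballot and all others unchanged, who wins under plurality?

First-place totals with the altered ballot: Citadel 1, Beacon 1, Apollo 3.
The winner is unchanged: still Apollo.

Apollo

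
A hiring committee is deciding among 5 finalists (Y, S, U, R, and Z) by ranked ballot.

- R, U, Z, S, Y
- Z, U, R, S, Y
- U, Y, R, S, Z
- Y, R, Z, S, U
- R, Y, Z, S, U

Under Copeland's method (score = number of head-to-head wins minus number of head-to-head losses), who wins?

R

Pairwise results:
  Y vs S: Y wins 3–2.
  Y vs U: U wins 3–2.
  Y vs R: R wins 3–2.
  Y vs Z: Y wins 3–2.
  S vs U: U wins 3–2.
  S vs R: R wins 5–0.
  S vs Z: Z wins 4–1.
  U vs R: R wins 3–2.
  U vs Z: Z wins 3–2.
  R vs Z: R wins 4–1.
Copeland scores (wins − losses):
  Y: 2 − 2 = 0
  S: 0 − 4 = -4
  U: 2 − 2 = 0
  R: 4 − 0 = 4
  Z: 2 − 2 = 0
R has the best Copeland score.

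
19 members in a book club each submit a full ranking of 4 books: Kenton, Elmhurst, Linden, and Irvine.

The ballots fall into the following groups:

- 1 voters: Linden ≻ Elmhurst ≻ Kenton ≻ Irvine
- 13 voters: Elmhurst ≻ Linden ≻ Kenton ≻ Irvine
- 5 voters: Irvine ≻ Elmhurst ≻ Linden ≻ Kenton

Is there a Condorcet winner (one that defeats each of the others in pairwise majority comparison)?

Yes

Head-to-head results (19 voters total):
Kenton vs Elmhurst: Elmhurst wins 19–0.
Kenton vs Linden: Linden wins 19–0.
Kenton vs Irvine: Kenton wins 14–5.
Elmhurst vs Linden: Elmhurst wins 18–1.
Elmhurst vs Irvine: Elmhurst wins 14–5.
Linden vs Irvine: Linden wins 14–5.
Elmhurst beats each rival — Kenton (19–0), Linden (18–1), Irvine (14–5) — so Elmhurst is the Condorcet winner.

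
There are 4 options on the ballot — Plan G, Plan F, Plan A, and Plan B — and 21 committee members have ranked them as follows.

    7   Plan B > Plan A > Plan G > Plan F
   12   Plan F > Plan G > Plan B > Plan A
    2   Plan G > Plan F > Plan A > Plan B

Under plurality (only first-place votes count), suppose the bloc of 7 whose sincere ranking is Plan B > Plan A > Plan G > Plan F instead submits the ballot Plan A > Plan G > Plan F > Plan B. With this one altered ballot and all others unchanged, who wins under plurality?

First-place totals with the altered ballot: Plan G 2, Plan F 12, Plan A 7, Plan B 0.
The winner is unchanged: still Plan F.

Plan F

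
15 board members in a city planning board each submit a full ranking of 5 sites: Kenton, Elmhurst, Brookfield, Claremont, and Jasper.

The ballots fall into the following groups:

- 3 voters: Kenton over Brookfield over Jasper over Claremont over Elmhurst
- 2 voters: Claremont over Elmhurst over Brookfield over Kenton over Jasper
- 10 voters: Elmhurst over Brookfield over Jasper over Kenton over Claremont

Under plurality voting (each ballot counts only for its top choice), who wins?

First-place vote totals:
  Kenton: 3
  Elmhurst: 10
  Brookfield: 0
  Claremont: 2
  Jasper: 0
Elmhurst has the most first-place votes.

Elmhurst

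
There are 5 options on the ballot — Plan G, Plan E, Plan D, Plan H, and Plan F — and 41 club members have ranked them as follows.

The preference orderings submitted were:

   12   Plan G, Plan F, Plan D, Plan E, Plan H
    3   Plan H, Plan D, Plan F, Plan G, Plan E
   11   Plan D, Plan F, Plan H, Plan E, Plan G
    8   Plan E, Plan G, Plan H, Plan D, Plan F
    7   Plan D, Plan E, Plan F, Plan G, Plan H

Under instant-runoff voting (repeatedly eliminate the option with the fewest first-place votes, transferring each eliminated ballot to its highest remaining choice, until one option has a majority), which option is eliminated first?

Round 1: Plan D 18, Plan G 12, Plan E 8, Plan H 3, Plan F 0. Plan F has the fewest and is eliminated.
Round 2: Plan D 18, Plan G 12, Plan E 8, Plan H 3. Plan H has the fewest and is eliminated.
Round 3: Plan D 21, Plan G 12, Plan E 8. Plan D has a majority.

Plan F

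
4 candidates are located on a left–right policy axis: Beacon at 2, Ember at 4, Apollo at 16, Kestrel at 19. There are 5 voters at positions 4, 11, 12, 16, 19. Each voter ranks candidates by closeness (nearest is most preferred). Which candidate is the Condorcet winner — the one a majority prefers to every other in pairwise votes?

Apollo

With single-peaked preferences on a line, the Condorcet winner is the candidate closest to the median voter.
The median voter (position 12) is closest to Apollo at 16.
Check: Apollo vs Kestrel — voters closer to Apollo: 4 of 5.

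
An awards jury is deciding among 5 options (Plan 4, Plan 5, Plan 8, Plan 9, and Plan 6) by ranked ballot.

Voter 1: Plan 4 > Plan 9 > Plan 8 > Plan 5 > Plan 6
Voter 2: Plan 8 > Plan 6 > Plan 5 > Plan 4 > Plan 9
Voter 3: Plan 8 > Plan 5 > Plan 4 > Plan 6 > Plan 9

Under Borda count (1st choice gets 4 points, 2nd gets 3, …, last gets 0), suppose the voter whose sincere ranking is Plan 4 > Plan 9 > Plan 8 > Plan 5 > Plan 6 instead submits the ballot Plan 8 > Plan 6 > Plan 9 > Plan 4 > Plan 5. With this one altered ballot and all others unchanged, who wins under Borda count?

Plan 8

Borda totals with the altered ballot: Plan 4 4, Plan 5 5, Plan 8 12, Plan 9 2, Plan 6 7.
The winner is unchanged: still Plan 8.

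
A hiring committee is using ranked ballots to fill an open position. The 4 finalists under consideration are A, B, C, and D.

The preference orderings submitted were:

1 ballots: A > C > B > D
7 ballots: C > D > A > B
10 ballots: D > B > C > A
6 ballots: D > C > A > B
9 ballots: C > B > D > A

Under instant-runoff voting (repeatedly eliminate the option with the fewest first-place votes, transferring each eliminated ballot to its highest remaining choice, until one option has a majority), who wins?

Round 1: C 16, D 16, A 1, B 0. B has the fewest and is eliminated.
Round 2: C 16, D 16, A 1. A has the fewest and is eliminated.
Round 3: C 17, D 16. C has a majority.

C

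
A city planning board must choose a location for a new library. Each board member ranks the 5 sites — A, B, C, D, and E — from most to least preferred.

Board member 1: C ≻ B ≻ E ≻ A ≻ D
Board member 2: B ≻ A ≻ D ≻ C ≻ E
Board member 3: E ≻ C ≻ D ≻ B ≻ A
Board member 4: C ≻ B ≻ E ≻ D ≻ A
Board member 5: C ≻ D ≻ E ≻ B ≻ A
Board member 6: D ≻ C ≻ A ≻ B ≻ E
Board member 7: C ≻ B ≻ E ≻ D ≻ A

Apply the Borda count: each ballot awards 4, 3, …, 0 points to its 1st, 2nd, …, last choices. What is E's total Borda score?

12

Borda scores:
  A: 1 + 3 + 0 + 0 + 0 + 2 + 0 = 6
  B: 3 + 4 + 1 + 3 + 1 + 1 + 3 = 16
  C: 4 + 1 + 3 + 4 + 4 + 3 + 4 = 23
  D: 0 + 2 + 2 + 1 + 3 + 4 + 1 = 13
  E: 2 + 0 + 4 + 2 + 2 + 0 + 2 = 12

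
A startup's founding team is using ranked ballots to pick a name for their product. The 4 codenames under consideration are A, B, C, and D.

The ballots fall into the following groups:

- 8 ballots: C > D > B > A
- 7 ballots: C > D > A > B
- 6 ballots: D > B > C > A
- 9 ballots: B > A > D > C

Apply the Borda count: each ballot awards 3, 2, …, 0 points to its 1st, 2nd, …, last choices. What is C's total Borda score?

51

Borda scores:
  A: 8·0 + 7·1 + 6·0 + 9·2 = 25
  B: 8·1 + 7·0 + 6·2 + 9·3 = 47
  C: 8·3 + 7·3 + 6·1 + 9·0 = 51
  D: 8·2 + 7·2 + 6·3 + 9·1 = 57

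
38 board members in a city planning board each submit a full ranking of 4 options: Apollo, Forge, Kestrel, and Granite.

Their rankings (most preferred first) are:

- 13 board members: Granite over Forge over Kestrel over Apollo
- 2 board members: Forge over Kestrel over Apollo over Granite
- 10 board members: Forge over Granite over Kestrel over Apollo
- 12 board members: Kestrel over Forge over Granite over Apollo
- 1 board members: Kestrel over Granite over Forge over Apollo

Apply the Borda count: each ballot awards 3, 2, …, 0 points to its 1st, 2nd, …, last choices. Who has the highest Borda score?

Forge

Borda scores:
  Apollo: 13·0 + 2·1 + 10·0 + 12·0 + 0 = 2
  Forge: 13·2 + 2·3 + 10·3 + 12·2 + 1 = 87
  Kestrel: 13·1 + 2·2 + 10·1 + 12·3 + 3 = 66
  Granite: 13·3 + 2·0 + 10·2 + 12·1 + 2 = 73
Forge has the highest total.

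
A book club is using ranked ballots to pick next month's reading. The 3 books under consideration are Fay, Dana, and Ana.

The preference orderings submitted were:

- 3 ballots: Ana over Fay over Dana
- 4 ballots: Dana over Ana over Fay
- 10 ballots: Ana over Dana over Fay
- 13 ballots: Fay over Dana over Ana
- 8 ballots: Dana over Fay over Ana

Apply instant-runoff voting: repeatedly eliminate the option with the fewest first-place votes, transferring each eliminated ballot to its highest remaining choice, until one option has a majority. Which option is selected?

Round 1: Fay 13, Ana 13, Dana 12. Dana has the fewest and is eliminated.
Round 2: Fay 21, Ana 17. Fay has a majority.

Fay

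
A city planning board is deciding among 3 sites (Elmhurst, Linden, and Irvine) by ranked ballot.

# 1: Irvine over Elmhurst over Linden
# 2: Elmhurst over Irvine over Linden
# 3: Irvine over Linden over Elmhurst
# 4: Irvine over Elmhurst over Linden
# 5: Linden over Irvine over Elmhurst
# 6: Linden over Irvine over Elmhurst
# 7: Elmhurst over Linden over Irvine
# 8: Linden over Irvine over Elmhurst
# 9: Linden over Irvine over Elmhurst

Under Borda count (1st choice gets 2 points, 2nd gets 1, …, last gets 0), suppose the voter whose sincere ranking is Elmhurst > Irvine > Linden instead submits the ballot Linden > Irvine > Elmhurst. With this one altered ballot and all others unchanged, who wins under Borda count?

Linden

Borda totals with the altered ballot: Elmhurst 4, Linden 12, Irvine 11.
The switch changes the winner from Irvine to Linden.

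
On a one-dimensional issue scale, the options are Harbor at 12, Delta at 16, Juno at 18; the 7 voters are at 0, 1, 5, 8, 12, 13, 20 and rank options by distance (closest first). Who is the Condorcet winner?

With single-peaked preferences on a line, the Condorcet winner is the candidate closest to the median voter.
The median voter (position 8) is closest to Harbor at 12.
Check: Harbor vs Juno — voters closer to Harbor: 6 of 7.

Harbor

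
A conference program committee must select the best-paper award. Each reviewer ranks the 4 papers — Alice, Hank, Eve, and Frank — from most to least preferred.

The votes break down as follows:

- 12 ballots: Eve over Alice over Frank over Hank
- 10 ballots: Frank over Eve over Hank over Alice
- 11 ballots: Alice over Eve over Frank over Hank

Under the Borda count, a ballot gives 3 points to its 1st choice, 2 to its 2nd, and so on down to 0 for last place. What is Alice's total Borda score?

57

Borda scores:
  Alice: 12·2 + 10·0 + 11·3 = 57
  Hank: 12·0 + 10·1 + 11·0 = 10
  Eve: 12·3 + 10·2 + 11·2 = 78
  Frank: 12·1 + 10·3 + 11·1 = 53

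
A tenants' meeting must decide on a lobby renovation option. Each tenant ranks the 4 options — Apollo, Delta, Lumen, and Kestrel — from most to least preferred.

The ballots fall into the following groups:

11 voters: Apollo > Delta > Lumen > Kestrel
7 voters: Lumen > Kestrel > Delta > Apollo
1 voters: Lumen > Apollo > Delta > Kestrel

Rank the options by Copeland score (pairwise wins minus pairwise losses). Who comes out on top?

Apollo

Pairwise results:
  Apollo vs Delta: Apollo wins 12–7.
  Apollo vs Lumen: Apollo wins 11–8.
  Apollo vs Kestrel: Apollo wins 12–7.
  Delta vs Lumen: Delta wins 11–8.
  Delta vs Kestrel: Delta wins 12–7.
  Lumen vs Kestrel: Lumen wins 19–0.
Copeland scores (wins − losses):
  Apollo: 3 − 0 = 3
  Delta: 2 − 1 = 1
  Lumen: 1 − 2 = -1
  Kestrel: 0 − 3 = -3
Apollo has the best Copeland score.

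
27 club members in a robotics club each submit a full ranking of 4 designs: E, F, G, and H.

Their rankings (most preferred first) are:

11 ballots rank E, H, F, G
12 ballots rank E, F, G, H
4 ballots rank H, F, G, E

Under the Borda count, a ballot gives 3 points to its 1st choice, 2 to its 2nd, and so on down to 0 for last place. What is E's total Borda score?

69

Borda scores:
  E: 11·3 + 12·3 + 4·0 = 69
  F: 11·1 + 12·2 + 4·2 = 43
  G: 11·0 + 12·1 + 4·1 = 16
  H: 11·2 + 12·0 + 4·3 = 34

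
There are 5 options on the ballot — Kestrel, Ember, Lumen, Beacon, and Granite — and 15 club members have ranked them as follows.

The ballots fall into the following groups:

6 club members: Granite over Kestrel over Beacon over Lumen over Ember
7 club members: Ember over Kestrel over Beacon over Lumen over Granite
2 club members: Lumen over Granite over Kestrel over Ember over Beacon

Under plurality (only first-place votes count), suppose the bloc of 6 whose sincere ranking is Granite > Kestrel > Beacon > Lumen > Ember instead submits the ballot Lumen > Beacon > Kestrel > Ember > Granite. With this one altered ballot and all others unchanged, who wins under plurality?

First-place totals with the altered ballot: Kestrel 0, Ember 7, Lumen 8, Beacon 0, Granite 0.
The switch changes the winner from Ember to Lumen.

Lumen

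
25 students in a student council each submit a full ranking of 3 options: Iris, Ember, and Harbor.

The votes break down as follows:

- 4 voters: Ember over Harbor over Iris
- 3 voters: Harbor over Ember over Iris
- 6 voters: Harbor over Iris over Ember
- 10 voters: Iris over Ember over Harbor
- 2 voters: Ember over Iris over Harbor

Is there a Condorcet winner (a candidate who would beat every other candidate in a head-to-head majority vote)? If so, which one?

Head-to-head results (25 voters total):
Iris vs Ember: Iris wins 16–9.
Iris vs Harbor: Harbor wins 13–12.
Ember vs Harbor: Ember wins 16–9.
No candidate beats all others: Iris beats Ember beats Harbor beats Iris, a majority cycle.

There is no Condorcet winner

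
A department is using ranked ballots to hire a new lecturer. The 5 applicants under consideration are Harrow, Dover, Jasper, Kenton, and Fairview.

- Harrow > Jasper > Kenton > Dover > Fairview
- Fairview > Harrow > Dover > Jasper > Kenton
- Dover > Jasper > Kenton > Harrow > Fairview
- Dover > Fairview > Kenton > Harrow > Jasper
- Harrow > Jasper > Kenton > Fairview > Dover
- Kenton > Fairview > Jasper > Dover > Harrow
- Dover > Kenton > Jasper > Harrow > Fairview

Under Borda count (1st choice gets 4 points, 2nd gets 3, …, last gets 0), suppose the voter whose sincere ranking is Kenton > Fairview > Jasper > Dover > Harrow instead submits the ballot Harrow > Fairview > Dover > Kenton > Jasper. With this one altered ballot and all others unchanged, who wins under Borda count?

Borda totals with the altered ballot: Harrow 18, Dover 17, Jasper 12, Kenton 12, Fairview 11.
The switch changes the winner from Dover to Harrow.

Harrow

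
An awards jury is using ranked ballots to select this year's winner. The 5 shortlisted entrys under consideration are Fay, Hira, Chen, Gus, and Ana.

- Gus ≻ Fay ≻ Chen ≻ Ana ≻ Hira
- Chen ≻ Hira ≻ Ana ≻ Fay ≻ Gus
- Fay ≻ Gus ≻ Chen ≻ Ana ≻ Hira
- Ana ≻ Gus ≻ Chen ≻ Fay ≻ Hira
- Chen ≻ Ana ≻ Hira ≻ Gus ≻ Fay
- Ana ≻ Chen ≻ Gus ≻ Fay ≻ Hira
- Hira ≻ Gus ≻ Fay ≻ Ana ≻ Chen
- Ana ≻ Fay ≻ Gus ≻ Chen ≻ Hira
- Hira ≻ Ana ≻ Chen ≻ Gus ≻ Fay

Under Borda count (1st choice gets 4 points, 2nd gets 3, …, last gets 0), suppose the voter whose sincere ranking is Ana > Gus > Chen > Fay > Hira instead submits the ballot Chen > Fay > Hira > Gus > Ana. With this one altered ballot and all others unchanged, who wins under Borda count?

Chen

Borda totals with the altered ballot: Fay 17, Hira 15, Chen 22, Gus 17, Ana 19.
The switch changes the winner from Ana to Chen.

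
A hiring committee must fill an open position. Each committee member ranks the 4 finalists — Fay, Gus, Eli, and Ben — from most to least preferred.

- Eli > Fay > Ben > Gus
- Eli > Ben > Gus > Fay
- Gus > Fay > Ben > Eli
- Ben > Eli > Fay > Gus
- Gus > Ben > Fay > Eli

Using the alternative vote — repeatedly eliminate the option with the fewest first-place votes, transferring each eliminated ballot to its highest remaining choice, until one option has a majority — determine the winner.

Round 1: Gus 2, Eli 2, Ben 1, Fay 0. Fay has the fewest and is eliminated.
Round 2: Gus 2, Eli 2, Ben 1. Ben has the fewest and is eliminated.
Round 3: Eli 3, Gus 2. Eli has a majority.

Eli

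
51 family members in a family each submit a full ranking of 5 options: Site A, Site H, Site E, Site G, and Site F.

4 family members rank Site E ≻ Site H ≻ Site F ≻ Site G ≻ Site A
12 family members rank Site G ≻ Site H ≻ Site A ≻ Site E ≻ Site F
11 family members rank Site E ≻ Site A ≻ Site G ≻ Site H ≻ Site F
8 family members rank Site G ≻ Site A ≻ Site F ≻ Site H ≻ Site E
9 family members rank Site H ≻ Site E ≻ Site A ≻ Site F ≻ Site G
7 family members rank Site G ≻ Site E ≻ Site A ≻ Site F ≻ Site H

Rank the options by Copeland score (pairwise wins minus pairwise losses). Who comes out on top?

Site G

Pairwise results:
  Site A vs Site H: Site A wins 26–25.
  Site A vs Site E: Site E wins 31–20.
  Site A vs Site G: Site G wins 31–20.
  Site A vs Site F: Site A wins 47–4.
  Site H vs Site E: Site H wins 29–22.
  Site H vs Site G: Site G wins 38–13.
  Site H vs Site F: Site H wins 36–15.
  Site E vs Site G: Site G wins 27–24.
  Site E vs Site F: Site E wins 43–8.
  Site G vs Site F: Site G wins 38–13.
Copeland scores (wins − losses):
  Site A: 2 − 2 = 0
  Site H: 2 − 2 = 0
  Site E: 2 − 2 = 0
  Site G: 4 − 0 = 4
  Site F: 0 − 4 = -4
Site G has the best Copeland score.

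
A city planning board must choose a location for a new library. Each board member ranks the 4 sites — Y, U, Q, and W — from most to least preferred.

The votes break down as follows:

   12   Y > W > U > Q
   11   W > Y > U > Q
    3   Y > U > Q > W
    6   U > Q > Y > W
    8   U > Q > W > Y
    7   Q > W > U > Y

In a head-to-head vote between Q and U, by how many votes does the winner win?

Ballots ranking Q above U: 7.
Ballots ranking U above Q: 12+11+3+6+8 = 40.
U wins 40–7, a margin of 33.

33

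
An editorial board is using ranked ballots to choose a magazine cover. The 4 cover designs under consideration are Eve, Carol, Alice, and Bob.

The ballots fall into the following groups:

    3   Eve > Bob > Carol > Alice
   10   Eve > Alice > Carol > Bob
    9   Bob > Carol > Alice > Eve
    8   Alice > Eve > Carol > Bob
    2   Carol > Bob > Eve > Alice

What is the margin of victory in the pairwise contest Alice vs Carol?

4

Ballots ranking Alice above Carol: 10+8 = 18.
Ballots ranking Carol above Alice: 3+9+2 = 14.
Alice wins 18–14, a margin of 4.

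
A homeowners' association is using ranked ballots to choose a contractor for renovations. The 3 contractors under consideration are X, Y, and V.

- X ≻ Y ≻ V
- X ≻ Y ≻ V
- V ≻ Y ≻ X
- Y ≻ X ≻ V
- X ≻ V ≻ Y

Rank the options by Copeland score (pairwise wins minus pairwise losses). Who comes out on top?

X

Pairwise results:
  X vs Y: X wins 3–2.
  X vs V: X wins 4–1.
  Y vs V: Y wins 3–2.
Copeland scores (wins − losses):
  X: 2 − 0 = 2
  Y: 1 − 1 = 0
  V: 0 − 2 = -2
X has the best Copeland score.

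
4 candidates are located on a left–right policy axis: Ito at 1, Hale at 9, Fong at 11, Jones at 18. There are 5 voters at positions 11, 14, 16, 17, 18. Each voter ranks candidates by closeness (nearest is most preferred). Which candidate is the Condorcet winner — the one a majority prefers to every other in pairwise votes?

With single-peaked preferences on a line, the Condorcet winner is the candidate closest to the median voter.
The median voter (position 16) is closest to Jones at 18.
Check: Jones vs Ito — voters closer to Jones: 5 of 5.

Jones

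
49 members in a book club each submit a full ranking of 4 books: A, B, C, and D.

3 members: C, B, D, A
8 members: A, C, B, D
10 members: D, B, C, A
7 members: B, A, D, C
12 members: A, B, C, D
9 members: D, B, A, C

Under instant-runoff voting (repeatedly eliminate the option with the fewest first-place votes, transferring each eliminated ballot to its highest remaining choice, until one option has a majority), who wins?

A

Round 1: A 20, D 19, B 7, C 3. C has the fewest and is eliminated.
Round 2: A 20, D 19, B 10. B has the fewest and is eliminated.
Round 3: A 27, D 22. A has a majority.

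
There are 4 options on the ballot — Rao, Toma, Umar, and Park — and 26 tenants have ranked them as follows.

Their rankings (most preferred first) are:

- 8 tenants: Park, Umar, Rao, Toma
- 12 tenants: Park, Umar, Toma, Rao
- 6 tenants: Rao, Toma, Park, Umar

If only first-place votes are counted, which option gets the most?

Park

First-place vote totals:
  Rao: 6
  Toma: 0
  Umar: 0
  Park: 20
Park has the most first-place votes.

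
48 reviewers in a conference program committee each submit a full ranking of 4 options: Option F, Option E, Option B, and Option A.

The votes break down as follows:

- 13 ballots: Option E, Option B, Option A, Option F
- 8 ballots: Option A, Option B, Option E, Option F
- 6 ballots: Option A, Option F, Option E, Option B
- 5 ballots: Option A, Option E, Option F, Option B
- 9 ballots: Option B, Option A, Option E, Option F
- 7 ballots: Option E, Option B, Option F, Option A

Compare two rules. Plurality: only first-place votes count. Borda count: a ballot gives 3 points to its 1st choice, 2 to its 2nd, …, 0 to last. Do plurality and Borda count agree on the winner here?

Yes

Plurality first-place counts: Option F 0, Option E 20, Option B 9, Option A 19 → Option E.
Borda totals: Option F 24, Option E 93, Option B 83, Option A 88 → Option E.
The two rules agree on Option E.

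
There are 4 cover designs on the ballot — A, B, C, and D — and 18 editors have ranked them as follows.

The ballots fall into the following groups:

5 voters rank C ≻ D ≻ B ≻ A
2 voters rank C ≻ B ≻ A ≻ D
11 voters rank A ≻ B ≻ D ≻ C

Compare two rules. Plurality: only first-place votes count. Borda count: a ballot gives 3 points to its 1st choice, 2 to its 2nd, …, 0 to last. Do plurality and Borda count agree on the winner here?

Plurality first-place counts: A 11, B 0, C 7, D 0 → A.
Borda totals: A 35, B 31, C 21, D 21 → A.
The two rules agree on A.

Yes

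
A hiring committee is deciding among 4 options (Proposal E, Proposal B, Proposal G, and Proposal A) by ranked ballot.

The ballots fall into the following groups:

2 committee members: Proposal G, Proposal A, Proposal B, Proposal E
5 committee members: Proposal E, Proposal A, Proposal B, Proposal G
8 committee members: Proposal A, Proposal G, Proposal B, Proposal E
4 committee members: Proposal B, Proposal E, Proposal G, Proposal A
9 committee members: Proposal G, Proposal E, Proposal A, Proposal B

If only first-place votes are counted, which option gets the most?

Proposal G

First-place vote totals:
  Proposal E: 5
  Proposal B: 4
  Proposal G: 11
  Proposal A: 8
Proposal G has the most first-place votes.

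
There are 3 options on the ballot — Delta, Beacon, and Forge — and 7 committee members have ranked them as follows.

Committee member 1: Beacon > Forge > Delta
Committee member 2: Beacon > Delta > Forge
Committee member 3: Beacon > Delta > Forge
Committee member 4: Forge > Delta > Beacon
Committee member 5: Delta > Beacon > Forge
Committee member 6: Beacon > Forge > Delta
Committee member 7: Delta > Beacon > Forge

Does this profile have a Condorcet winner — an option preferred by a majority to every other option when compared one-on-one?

Head-to-head results (7 voters total):
Delta vs Beacon: Beacon wins 4–3.
Delta vs Forge: Delta wins 4–3.
Beacon vs Forge: Beacon wins 6–1.
Beacon beats each rival — Delta (4–3), Forge (6–1) — so Beacon is the Condorcet winner.

Yes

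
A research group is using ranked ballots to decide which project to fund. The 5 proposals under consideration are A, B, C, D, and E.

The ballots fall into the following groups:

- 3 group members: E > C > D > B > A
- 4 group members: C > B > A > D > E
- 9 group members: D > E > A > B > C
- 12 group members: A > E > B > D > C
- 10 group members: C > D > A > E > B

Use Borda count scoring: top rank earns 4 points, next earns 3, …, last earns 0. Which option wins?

Borda scores:
  A: 3·0 + 4·2 + 9·2 + 12·4 + 10·2 = 94
  B: 3·1 + 4·3 + 9·1 + 12·2 + 10·0 = 48
  C: 3·3 + 4·4 + 9·0 + 12·0 + 10·4 = 65
  D: 3·2 + 4·1 + 9·4 + 12·1 + 10·3 = 88
  E: 3·4 + 4·0 + 9·3 + 12·3 + 10·1 = 85
A has the highest total.

A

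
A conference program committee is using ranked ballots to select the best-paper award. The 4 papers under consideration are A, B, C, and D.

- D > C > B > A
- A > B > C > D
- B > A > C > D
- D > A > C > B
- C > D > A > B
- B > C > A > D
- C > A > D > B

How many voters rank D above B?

4

Ballots ranking D above B: 4.
Ballots ranking B above D: 3.
So 4 of 7 voters prefer D to B.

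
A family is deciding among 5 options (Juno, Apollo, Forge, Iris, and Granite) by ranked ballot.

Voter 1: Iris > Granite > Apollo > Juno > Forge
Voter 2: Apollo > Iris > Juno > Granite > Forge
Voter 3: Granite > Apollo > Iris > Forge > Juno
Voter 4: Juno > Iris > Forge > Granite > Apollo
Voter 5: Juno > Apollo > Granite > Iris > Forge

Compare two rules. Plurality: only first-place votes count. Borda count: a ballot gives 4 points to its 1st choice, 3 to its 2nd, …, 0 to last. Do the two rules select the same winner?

No

Plurality first-place counts: Juno 2, Apollo 1, Forge 0, Iris 1, Granite 1 → Juno.
Borda totals: Juno 11, Apollo 12, Forge 3, Iris 13, Granite 11 → Iris.
The two rules disagree: plurality picks Juno, Borda picks Iris.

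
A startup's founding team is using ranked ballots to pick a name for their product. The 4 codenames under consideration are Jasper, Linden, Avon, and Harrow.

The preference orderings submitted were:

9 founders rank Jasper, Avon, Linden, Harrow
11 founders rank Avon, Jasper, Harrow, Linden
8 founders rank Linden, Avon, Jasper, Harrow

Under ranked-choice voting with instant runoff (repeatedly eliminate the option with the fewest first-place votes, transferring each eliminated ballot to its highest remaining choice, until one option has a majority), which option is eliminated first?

Harrow

Round 1: Avon 11, Jasper 9, Linden 8, Harrow 0. Harrow has the fewest and is eliminated.
Round 2: Avon 11, Jasper 9, Linden 8. Linden has the fewest and is eliminated.
Round 3: Avon 19, Jasper 9. Avon has a majority.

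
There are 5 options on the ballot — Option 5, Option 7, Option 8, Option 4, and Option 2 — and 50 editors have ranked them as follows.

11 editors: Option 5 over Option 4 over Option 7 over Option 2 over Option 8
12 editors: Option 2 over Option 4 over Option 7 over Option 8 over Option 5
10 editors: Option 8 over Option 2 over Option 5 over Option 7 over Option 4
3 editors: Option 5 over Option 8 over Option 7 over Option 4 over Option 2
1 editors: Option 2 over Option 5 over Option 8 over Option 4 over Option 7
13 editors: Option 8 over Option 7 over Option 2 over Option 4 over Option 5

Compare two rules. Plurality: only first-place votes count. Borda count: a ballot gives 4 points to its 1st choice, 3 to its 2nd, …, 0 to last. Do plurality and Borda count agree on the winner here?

Plurality first-place counts: Option 5 14, Option 7 0, Option 8 23, Option 4 0, Option 2 13 → Option 8.
Borda totals: Option 5 79, Option 7 101, Option 8 115, Option 4 86, Option 2 119 → Option 2.
The two rules disagree: plurality picks Option 8, Borda picks Option 2.

No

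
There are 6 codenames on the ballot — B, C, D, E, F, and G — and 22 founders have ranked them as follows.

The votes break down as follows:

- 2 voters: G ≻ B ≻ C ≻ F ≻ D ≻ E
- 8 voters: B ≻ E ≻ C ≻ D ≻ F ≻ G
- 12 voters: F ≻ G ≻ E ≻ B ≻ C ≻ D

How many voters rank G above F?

Ballots ranking G above F: 2.
Ballots ranking F above G: 8+12 = 20.
So 2 of 22 voters prefer G to F.

2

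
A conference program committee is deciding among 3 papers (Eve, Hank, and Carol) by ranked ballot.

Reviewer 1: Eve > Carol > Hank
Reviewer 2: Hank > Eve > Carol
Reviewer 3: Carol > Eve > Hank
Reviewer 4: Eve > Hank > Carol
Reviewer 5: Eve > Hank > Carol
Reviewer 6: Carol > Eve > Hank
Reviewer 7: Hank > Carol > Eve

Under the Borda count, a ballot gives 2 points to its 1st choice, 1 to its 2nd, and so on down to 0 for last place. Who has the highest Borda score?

Borda scores:
  Eve: 2 + 1 + 1 + 2 + 2 + 1 + 0 = 9
  Hank: 0 + 2 + 0 + 1 + 1 + 0 + 2 = 6
  Carol: 1 + 0 + 2 + 0 + 0 + 2 + 1 = 6
Eve has the highest total.

Eve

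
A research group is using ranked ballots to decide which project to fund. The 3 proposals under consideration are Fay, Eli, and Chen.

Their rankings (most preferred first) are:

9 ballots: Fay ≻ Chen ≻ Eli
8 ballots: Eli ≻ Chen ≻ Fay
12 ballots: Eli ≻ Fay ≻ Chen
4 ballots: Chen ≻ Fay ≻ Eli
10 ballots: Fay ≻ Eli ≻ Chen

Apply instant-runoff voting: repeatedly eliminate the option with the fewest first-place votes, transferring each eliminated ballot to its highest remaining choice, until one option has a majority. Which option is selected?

Fay

Round 1: Eli 20, Fay 19, Chen 4. Chen has the fewest and is eliminated.
Round 2: Fay 23, Eli 20. Fay has a majority.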